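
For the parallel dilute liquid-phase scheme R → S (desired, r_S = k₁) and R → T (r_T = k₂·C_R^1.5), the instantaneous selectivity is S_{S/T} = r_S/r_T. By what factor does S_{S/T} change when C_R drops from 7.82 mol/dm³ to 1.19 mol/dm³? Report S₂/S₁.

16.8

S_{S/T} = (k₁/k₂)·C_R^-1.5, so S₂/S₁ = (C_{R,2}/C_{R,1})^-1.5.
= (1.19/7.82)^(-1.5) = (0.1522)^(-1.5) = 16.8.
Selectivity toward S rises as C_R falls — low-concentration operation is favoured.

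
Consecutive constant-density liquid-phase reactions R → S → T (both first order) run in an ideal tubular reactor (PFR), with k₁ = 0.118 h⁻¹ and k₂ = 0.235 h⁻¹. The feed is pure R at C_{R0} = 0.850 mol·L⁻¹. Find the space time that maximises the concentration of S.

For first-order series the maximum of C_S occurs at τ_opt = ln(k₂/k₁)/(k₂−k₁).
= ln(0.235/0.118)/(0.235−0.118) = ln(1.992)/0.1170 = 0.6889/0.1170 = 5.89 h.

5.89 h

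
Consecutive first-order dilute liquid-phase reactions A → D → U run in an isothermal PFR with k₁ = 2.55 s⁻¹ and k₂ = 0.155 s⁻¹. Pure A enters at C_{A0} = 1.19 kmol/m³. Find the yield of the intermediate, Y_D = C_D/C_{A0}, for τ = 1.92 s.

Solving the coupled first-order balances gives C_D(τ) = [k₁/(k₂−k₁)]·C_{A0}·(e^(−k₁τ) − e^(−k₂τ)).
e^(−k₁τ) = e^(−2.55×1.92) = e^(−4.896) = 0.007476; e^(−k₂τ) = e^(−0.2976) = 0.7426.
C_D = 2.55×1.19/(0.155−2.55) × (0.007476−0.7426) = (-1.267)×(-0.7351) = 0.9314 kmol/m³.
Y_D = C_D/C_{A0} = 0.9314/1.19 = 0.783.

0.783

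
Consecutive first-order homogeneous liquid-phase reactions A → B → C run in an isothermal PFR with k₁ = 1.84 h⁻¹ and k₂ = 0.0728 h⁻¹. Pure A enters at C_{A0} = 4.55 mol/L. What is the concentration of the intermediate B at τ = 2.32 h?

3.93 mol/L

The intermediate concentration in a first-order A→B→C sequence is C_B = k₁C_{A0}(e^(−k₁τ) − e^(−k₂τ))/(k₂−k₁).
e^(−k₁τ) = e^(−1.84×2.32) = e^(−4.269) = 0.01400; e^(−k₂τ) = e^(−0.1689) = 0.8446.
C_B = 1.84×4.55/(0.0728−1.84) × (0.01400−0.8446) = (-4.737)×(-0.8306) = 3.935 mol/L.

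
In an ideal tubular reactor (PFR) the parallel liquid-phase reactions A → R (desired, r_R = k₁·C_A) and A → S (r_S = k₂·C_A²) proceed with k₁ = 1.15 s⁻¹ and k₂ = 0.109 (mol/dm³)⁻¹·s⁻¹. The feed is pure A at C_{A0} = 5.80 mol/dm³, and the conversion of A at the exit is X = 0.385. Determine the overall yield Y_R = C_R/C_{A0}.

C_A = C_{A0}(1−X) = 3.567 mol/dm³.
Along a PFR/batch, dC_R/dC_A = −r_R/(r_R+r_S) = −k₁/(k₁+k₂·C_A).
Integrating from C_{A0} to C_A: C_R = (1.15/0.109)·ln[(1.15+0.109·5.80)/(1.15+0.109·3.57)] = 10.55·ln(1.782/1.539) = 1.549 mol/dm³.
Y_R = C_R/C_{A0} = 1.549/5.80 = 0.267.

0.267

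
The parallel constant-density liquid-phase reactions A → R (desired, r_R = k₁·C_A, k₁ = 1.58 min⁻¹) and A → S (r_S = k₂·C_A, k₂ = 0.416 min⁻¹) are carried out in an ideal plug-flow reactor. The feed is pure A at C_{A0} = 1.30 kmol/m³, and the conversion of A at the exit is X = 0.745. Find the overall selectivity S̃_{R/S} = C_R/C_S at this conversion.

C_A = C_{A0}(1−X) = 0.3315 kmol/m³.
Both paths are first order in A, so the instantaneous fraction to R is constant: dC_R/d(−C_A) = k₁/(k₁+k₂) = 0.7916.
C_R = 0.7916·(C_{A0}−C_A) = 0.7916×0.9685 = 0.767 kmol/m³.
C_S = (C_{A0}−C_A)−C_R = 0.2019 kmol/m³; S̃_{R/S} = 0.7666/0.2019 = 3.80.

3.80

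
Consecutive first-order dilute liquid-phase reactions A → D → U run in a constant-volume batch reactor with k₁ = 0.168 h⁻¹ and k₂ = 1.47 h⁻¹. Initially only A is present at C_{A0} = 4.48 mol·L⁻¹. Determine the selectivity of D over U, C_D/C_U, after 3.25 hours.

0.212

For first-order series with pure A initially, C_D(t) = k₁C_{A0}/(k₂−k₁)·(e^(−k₁t) − e^(−k₂t)).
e^(−k₁t) = e^(−0.168×3.25) = e^(−0.5460) = 0.5793; e^(−k₂t) = e^(−4.777) = 0.008417.
C_D = 0.168×4.48/(1.47−0.168) × (0.5793−0.008417) = 0.5781×0.5708 = 0.3300 mol·L⁻¹.
C_A = C_{A0}e^(−k₁t) = 2.595 mol·L⁻¹, so C_U = C_{A0}−C_A−C_D = 1.555 mol·L⁻¹; C_D/C_U = 0.212.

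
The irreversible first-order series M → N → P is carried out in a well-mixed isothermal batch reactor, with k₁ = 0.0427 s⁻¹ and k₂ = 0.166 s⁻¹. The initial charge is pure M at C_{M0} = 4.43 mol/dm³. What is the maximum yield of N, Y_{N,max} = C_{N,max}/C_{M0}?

Evaluating C_N at t_opt = ln(k₂/k₁)/(k₂−k₁) gives C_{N,max}/C_{M0} = (k₁/k₂)^[k₂/(k₂−k₁)].
= (0.0427/0.166)^(0.166/(0.166−0.0427)) = (0.2572)^(1.346) = 0.1607.

0.161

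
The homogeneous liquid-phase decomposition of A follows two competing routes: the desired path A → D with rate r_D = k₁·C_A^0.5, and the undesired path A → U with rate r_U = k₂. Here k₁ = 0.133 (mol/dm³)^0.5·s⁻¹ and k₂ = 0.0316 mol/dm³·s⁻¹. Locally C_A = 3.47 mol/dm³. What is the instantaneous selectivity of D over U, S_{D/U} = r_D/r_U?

S_{D/U} = r_D/r_U = (k₁·C_A^0.5)/(k₂) = (k₁/k₂)·C_A^0.5.
= (0.133×3.470^0.5) / (0.0316) = 0.2478/0.03160 = 7.84.

7.84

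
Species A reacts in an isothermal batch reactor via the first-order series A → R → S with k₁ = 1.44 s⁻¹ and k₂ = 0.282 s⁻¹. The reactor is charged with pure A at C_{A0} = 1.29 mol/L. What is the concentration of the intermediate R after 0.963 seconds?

0.822 mol/L

For first-order series with pure A initially, C_R(t) = k₁C_{A0}/(k₂−k₁)·(e^(−k₁t) − e^(−k₂t)).
e^(−k₁t) = e^(−1.44×0.963) = e^(−1.387) = 0.2499; e^(−k₂t) = e^(−0.2716) = 0.7622.
C_R = 1.44×1.29/(0.282−1.44) × (0.2499−0.7622) = (-1.604)×(-0.5123) = 0.8218 mol/L.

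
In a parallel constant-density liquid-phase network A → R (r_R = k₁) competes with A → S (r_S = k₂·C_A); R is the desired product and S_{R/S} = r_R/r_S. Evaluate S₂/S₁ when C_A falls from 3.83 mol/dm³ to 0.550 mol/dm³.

S_{R/S} = (k₁/k₂)·C_A⁻¹, so S₂/S₁ = (C_{A,2}/C_{A,1})⁻¹.
= 3.83/0.550 = 6.96.
Selectivity toward R rises as C_A falls — low-concentration operation is favoured.

6.96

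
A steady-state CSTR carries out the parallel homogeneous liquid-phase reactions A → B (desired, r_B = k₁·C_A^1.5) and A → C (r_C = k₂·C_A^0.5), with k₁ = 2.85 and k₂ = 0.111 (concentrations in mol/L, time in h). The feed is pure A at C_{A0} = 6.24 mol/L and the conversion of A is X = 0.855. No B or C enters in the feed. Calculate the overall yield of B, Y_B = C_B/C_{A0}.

Exit C_A = C_{A0}(1−X) = 6.24×0.145 = 0.9048 mol/L.
Rates in a CSTR are evaluated at the outlet concentration: r_B = 2.85×0.9048^1.5 = 2.453, r_C = 0.111×0.9048^0.5 = 0.1056.
Fraction of consumed A going to B: r_B/(r_B+r_C) = 0.9587.
C_B = 0.9587·C_{A0}·X = 0.9587×6.24×0.855 = 5.12 mol/L; Y_B = C_B/C_{A0} = 0.820.

0.820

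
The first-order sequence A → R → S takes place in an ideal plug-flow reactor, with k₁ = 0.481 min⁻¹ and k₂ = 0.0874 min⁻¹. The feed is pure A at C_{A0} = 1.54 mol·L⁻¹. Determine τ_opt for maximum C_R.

4.33 min

The intermediate peaks when r₁ = r₂, i.e. k₁e^(−k₁τ) = k₂e^(−k₂τ), giving τ_opt = ln(k₂/k₁)/(k₂−k₁).
= ln(0.0874/0.481)/(0.0874−0.481) = ln(0.1817)/-0.3936 = -1.705/-0.3936 = 4.33 min.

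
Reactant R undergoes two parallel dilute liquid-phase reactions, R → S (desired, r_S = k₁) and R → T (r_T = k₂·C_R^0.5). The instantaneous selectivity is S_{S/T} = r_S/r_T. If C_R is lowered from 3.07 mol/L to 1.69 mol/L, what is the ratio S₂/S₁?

1.35

S_{S/T} = (k₁/k₂)·C_R^-0.5, so S₂/S₁ = (C_{R,2}/C_{R,1})^-0.5.
= (1.69/3.07)^(-0.5) = (0.5505)^(-0.5) = 1.35.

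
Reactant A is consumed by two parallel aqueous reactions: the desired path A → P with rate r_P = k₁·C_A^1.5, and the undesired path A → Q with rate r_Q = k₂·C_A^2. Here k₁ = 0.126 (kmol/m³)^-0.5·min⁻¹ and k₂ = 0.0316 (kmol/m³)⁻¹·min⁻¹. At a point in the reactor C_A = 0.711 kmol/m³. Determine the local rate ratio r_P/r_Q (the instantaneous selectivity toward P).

S_{P/Q} = r_P/r_Q = (k₁·C_A^1.5)/(k₂·C_A^2) = (k₁/k₂)·C_A^-0.5.
= (0.126×0.7110^1.5) / (0.0316×0.7110^2) = 0.07554/0.01597 = 4.73.

4.73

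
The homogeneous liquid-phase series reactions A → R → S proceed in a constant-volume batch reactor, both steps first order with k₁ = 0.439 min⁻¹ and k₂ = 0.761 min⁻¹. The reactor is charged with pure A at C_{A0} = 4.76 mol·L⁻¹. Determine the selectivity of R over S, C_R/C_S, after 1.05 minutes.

2.01

The intermediate concentration in a first-order A→B→C sequence is C_R = k₁C_{A0}(e^(−k₁t) − e^(−k₂t))/(k₂−k₁).
e^(−k₁t) = e^(−0.439×1.05) = e^(−0.4610) = 0.6307; e^(−k₂t) = e^(−0.7991) = 0.4498.
C_R = 0.439×4.76/(0.761−0.439) × (0.6307−0.4498) = 6.490×0.1809 = 1.174 mol·L⁻¹.
C_A = C_{A0}e^(−k₁t) = 3.002 mol·L⁻¹, so C_S = C_{A0}−C_A−C_R = 0.5838 mol·L⁻¹; C_R/C_S = 2.01.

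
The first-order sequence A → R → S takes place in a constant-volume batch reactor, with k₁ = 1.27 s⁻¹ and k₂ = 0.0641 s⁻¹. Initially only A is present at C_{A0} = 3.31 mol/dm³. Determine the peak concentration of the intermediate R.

Evaluating C_R at t_opt = ln(k₂/k₁)/(k₂−k₁) gives C_{R,max}/C_{A0} = (k₁/k₂)^[k₂/(k₂−k₁)].
= (1.27/0.0641)^(0.0641/(0.0641−1.27)) = (19.81)^(-0.05316) = 0.8532.
C_{R,max} = 0.8532×3.31 = 2.82 mol/dm³.

2.82 mol/dm³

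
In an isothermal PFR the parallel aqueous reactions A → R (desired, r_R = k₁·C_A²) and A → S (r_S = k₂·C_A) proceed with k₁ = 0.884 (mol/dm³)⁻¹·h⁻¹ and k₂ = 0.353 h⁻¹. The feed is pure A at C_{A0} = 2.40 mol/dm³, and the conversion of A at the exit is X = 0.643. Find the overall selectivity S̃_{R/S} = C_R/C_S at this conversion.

3.82

C_A = C_{A0}(1−X) = 0.8568 mol/dm³.
Along a PFR/batch, dC_S/dC_A = −r_S/(r_R+r_S) = −k₂/(k₂+k₁·C_A).
Integrating from C_{A0} to C_A: C_S = (0.353/0.884)·ln[(0.353+0.884·2.40)/(0.353+0.884·0.857)] = 0.3993·ln(2.475/1.110) = 0.3200 mol/dm³.
Then C_R = (C_{A0}−C_A) − C_S = 1.543 − 0.3200 = 1.223 mol/dm³.
S̃_{R/S} = C_R/C_S = 1.223/0.3200 = 3.82.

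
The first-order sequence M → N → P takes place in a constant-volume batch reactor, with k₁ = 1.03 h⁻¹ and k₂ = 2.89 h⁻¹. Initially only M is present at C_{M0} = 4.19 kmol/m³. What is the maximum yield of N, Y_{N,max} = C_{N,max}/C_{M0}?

0.201

At the optimum, C_{N,max}/C_{M0} = (k₁/k₂)^[k₂/(k₂−k₁)].
= (1.03/2.89)^(2.89/(2.89−1.03)) = (0.3564)^(1.554) = 0.2013.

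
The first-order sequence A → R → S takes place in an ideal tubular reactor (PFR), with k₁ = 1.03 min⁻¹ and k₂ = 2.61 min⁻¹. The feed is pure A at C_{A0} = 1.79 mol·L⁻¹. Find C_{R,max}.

0.385 mol·L⁻¹

For a first-order series the maximum intermediate yield is C_{R,max}/C_{A0} = (k₁/k₂)^[k₂/(k₂−k₁)].
= (1.03/2.61)^(2.61/(2.61−1.03)) = (0.3946)^(1.652) = 0.2153.
C_{R,max} = 0.2153×1.79 = 0.385 mol·L⁻¹.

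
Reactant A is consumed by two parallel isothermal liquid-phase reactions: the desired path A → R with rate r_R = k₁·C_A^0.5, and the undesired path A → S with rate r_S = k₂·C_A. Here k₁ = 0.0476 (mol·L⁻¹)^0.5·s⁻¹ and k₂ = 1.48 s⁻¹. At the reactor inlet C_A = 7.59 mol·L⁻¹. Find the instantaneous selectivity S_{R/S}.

0.0117

S_{R/S} = r_R/r_S = (k₁·C_A^0.5)/(k₂·C_A) = (k₁/k₂)·C_A^-0.5.
= (0.0476×7.590^0.5) / (1.48×7.590) = 0.1311/11.23 = 0.0117.
The undesired path is higher order in A, so low C_A (CSTR or dilute feed) favours R.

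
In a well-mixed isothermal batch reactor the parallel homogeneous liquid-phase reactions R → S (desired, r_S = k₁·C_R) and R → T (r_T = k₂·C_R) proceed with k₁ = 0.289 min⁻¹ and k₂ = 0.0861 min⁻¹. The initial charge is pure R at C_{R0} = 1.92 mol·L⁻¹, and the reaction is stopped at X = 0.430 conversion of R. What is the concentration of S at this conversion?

C_R = C_{R0}(1−X) = 1.094 mol·L⁻¹.
Both paths are first order in R, so the instantaneous fraction to S is constant: dC_S/d(−C_R) = k₁/(k₁+k₂) = 0.7705.
C_S = 0.7705·(C_{R0}−C_R) = 0.7705×0.8256 = 0.636 mol·L⁻¹.

0.636 mol·L⁻¹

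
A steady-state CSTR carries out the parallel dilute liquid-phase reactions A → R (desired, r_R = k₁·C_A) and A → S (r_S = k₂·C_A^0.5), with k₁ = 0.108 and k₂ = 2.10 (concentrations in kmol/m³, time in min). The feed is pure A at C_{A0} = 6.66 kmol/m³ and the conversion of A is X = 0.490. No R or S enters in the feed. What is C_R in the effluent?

0.283 kmol/m³

Exit C_A = C_{A0}(1−X) = 6.66×0.510 = 3.397 kmol/m³.
A CSTR operates uniformly at the exit composition, giving r_R = 0.3668 and r_S = 3.870 (each k·C_A^n at C_A = 3.397).
Fraction of consumed A going to R: r_R/(r_R+r_S) = 0.08658.
C_R = 0.08658·C_{A0}·X = 0.08658×6.66×0.490 = 0.283 kmol/m³.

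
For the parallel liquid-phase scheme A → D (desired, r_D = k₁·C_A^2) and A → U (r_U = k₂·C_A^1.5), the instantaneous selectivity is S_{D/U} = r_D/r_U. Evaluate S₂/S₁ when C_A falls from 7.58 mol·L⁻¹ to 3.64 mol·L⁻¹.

0.693

S_{D/U} = (k₁/k₂)·C_A^0.5, so S₂/S₁ = (C_{A,2}/C_{A,1})^0.5.
= (3.64/7.58)^0.5 = (0.4802)^0.5 = 0.693.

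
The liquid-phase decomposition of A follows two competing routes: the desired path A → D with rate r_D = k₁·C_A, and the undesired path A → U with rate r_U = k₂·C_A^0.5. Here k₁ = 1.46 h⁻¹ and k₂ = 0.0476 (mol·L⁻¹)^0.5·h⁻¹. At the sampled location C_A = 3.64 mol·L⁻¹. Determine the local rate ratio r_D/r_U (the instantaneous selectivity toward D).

S_{D/U} = r_D/r_U = (k₁·C_A)/(k₂·C_A^0.5) = (k₁/k₂)·C_A^0.5.
= (1.46×3.640) / (0.0476×3.640^0.5) = 5.314/0.09082 = 58.5.

58.5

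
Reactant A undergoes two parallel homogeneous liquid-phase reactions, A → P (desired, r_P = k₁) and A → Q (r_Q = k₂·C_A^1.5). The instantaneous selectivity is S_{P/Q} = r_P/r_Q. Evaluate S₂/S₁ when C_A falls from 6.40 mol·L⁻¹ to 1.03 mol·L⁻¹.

15.5

S_{P/Q} = (k₁/k₂)·C_A^-1.5, so S₂/S₁ = (C_{A,2}/C_{A,1})^-1.5.
= (1.03/6.40)^(-1.5) = (0.1609)^(-1.5) = 15.5.
Selectivity toward P rises as C_A falls — low-concentration operation is favoured.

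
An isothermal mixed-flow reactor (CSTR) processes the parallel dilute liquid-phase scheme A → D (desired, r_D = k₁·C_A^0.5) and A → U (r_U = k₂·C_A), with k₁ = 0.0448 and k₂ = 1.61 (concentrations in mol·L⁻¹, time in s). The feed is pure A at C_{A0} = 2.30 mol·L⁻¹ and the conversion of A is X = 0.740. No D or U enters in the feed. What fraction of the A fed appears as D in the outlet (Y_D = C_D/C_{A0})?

0.0257

Exit C_A = C_{A0}(1−X) = 2.30×0.260 = 0.5980 mol·L⁻¹.
Rates in a CSTR are evaluated at the outlet concentration: r_D = 0.0448×0.5980^0.5 = 0.03464, r_U = 1.61×0.5980 = 0.9628.
Fraction of consumed A going to D: r_D/(r_D+r_U) = 0.03473.
C_D = 0.03473·C_{A0}·X = 0.03473×2.30×0.740 = 0.0591 mol·L⁻¹; Y_D = C_D/C_{A0} = 0.0257.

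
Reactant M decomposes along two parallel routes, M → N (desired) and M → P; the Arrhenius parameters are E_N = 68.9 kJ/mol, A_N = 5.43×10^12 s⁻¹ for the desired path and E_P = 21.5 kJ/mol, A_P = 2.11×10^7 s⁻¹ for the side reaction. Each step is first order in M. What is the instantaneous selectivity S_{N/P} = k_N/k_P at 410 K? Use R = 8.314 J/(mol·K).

With equal orders, S_{N/P} = k_N/k_P = (A_N/A_P)·exp[(E_P−E_N)/(RT)].
(E_P−E_N)/(RT) = (21.5−68.9)×10³/(8.314×410) = -47400/3409 = -13.91.
k_N/k_P = (5.43×10^12/2.11×10^7)·exp(-13.91) = 2.573×10^5 × 9.140×10^-7 = 0.235.

0.235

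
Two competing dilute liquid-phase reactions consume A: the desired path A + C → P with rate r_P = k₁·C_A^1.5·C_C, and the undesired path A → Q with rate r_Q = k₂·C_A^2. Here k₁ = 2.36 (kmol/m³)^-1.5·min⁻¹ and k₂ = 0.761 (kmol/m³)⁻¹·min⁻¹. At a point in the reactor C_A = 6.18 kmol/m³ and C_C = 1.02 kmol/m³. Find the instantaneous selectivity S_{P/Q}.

1.27

S_{P/Q} = r_P/r_Q = (k₁·C_A^1.5·C_C)/(k₂·C_A^2) = (k₁/k₂)·C_A^-0.5·C_C.
= (2.36×6.180^1.5×1.020) / (0.761×6.180^2) = 36.98/29.06 = 1.27.
The undesired path is higher order in A, so low C_A (CSTR or dilute feed) favours P.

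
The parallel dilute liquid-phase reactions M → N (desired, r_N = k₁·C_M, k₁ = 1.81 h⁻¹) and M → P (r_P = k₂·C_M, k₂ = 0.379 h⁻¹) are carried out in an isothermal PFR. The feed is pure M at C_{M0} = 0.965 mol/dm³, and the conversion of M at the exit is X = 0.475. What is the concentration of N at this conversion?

0.379 mol/dm³

C_M = C_{M0}(1−X) = 0.5066 mol/dm³.
Both paths are first order in M, so the instantaneous fraction to N is constant: dC_N/d(−C_M) = k₁/(k₁+k₂) = 0.8269.
C_N = 0.8269·(C_{M0}−C_M) = 0.8269×0.4584 = 0.379 mol/dm³.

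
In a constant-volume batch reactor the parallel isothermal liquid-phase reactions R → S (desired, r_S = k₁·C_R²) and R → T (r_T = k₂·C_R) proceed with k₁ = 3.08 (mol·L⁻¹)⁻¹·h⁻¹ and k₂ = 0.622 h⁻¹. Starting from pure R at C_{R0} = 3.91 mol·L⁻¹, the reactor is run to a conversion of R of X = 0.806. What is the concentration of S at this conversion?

C_R = C_{R0}(1−X) = 0.7585 mol·L⁻¹.
Along a PFR/batch, dC_T/dC_R = −r_T/(r_S+r_T) = −k₂/(k₂+k₁·C_R).
Integrating from C_{R0} to C_R: C_T = (0.622/3.08)·ln[(0.622+3.08·3.91)/(0.622+3.08·0.759)] = 0.2019·ln(12.66/2.958) = 0.2937 mol·L⁻¹.
Then C_S = (C_{R0}−C_R) − C_T = 3.151 − 0.2937 = 2.858 mol·L⁻¹.

2.86 mol·L⁻¹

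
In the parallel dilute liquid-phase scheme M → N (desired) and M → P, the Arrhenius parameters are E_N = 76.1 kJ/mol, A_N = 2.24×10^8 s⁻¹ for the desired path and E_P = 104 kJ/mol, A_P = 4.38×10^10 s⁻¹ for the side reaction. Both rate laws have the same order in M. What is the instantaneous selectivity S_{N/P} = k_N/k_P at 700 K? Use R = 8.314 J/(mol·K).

0.618

With equal orders, S_{N/P} = k_N/k_P = (A_N/A_P)·exp[(E_P−E_N)/(RT)].
(E_P−E_N)/(RT) = (104−76.1)×10³/(8.314×700) = 27900/5820 = 4.794.
k_N/k_P = (2.24×10^8/4.38×10^10)·exp(4.794) = 0.005114 × 120.8 = 0.618.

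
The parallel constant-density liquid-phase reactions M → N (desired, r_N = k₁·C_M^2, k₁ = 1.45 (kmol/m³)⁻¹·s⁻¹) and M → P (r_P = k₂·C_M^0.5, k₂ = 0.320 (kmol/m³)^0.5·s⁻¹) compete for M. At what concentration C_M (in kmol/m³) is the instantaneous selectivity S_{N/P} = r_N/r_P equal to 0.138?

S_{N/P} = (k₁/k₂)·C_M^1.5 ⇒ C_M = (S·k₂/k₁)^(1/1.5).
= (0.138×0.320/1.45)^(0.6667) = (0.03046)^(0.6667) = 0.0975 kmol/m³.

0.0975 kmol/m³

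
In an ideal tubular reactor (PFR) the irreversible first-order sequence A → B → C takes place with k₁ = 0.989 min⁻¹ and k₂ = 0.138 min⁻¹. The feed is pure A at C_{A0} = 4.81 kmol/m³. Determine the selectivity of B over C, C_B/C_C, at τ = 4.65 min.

Solving the coupled first-order balances gives C_B(τ) = [k₁/(k₂−k₁)]·C_{A0}·(e^(−k₁τ) − e^(−k₂τ)).
e^(−k₁τ) = e^(−0.989×4.65) = e^(−4.599) = 0.01006; e^(−k₂τ) = e^(−0.6417) = 0.5264.
C_B = 0.989×4.81/(0.138−0.989) × (0.01006−0.5264) = (-5.590)×(-0.5163) = 2.886 kmol/m³.
C_A = C_{A0}e^(−k₁τ) = 0.04840 kmol/m³, so C_C = C_{A0}−C_A−C_B = 1.875 kmol/m³; C_B/C_C = 1.54.

1.54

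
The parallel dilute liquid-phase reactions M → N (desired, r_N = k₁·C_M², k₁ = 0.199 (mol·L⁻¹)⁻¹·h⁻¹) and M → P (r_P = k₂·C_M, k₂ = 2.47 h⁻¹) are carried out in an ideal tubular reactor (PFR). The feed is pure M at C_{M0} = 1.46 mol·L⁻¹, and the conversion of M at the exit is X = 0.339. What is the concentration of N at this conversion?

C_M = C_{M0}(1−X) = 0.9651 mol·L⁻¹.
Along a PFR/batch, dC_P/dC_M = −r_P/(r_N+r_P) = −k₂/(k₂+k₁·C_M).
Integrating from C_{M0} to C_M: C_P = (2.47/0.199)·ln[(2.47+0.199·1.46)/(2.47+0.199·0.965)] = 12.41·ln(2.761/2.662) = 0.4509 mol·L⁻¹.
Then C_N = (C_{M0}−C_M) − C_P = 0.4949 − 0.4509 = 0.04400 mol·L⁻¹.

0.0440 mol·L⁻¹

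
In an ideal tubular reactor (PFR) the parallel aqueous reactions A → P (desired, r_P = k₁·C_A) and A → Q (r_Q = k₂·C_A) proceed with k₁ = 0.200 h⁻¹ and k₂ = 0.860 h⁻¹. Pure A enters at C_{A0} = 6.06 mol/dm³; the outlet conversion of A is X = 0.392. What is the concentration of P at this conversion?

0.448 mol/dm³

C_A = C_{A0}(1−X) = 3.684 mol/dm³.
Both paths are first order in A, so the instantaneous fraction to P is constant: dC_P/d(−C_A) = k₁/(k₁+k₂) = 0.1887.
C_P = 0.1887·(C_{A0}−C_A) = 0.1887×2.376 = 0.448 mol/dm³.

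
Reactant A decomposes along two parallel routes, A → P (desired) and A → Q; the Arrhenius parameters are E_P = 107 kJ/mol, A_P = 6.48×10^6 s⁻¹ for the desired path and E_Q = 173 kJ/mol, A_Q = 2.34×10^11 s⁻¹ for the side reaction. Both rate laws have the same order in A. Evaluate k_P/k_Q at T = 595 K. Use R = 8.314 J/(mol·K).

17.2

With equal orders, S_{P/Q} = k_P/k_Q = (A_P/A_Q)·exp[(E_Q−E_P)/(RT)].
(E_Q−E_P)/(RT) = (173−107)×10³/(8.314×595) = 66000/4947 = 13.34.
k_P/k_Q = (6.48×10^6/2.34×10^11)·exp(13.34) = 2.769×10^-5 × 6.227×10^5 = 17.2.
Since E_P < E_Q, lowering the temperature improves selectivity toward P.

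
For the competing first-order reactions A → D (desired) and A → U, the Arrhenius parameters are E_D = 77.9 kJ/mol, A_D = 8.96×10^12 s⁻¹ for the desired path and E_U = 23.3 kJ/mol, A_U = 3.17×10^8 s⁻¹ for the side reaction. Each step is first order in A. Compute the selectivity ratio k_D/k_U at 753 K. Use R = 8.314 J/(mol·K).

With equal orders, S_{D/U} = k_D/k_U = (A_D/A_U)·exp[(E_U−E_D)/(RT)].
(E_U−E_D)/(RT) = (23.3−77.9)×10³/(8.314×753) = -54600/6260 = -8.721.
k_D/k_U = (8.96×10^12/3.17×10^8)·exp(-8.721) = 28265 × 1.631×10^-4 = 4.61.

4.61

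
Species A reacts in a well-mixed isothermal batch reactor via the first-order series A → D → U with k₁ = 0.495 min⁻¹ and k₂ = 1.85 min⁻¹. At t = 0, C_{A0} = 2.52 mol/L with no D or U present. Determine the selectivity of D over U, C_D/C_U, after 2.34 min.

0.191

The intermediate concentration in a first-order A→B→C sequence is C_D = k₁C_{A0}(e^(−k₁t) − e^(−k₂t))/(k₂−k₁).
e^(−k₁t) = e^(−0.495×2.34) = e^(−1.158) = 0.3140; e^(−k₂t) = e^(−4.329) = 0.01318.
C_D = 0.495×2.52/(1.85−0.495) × (0.3140−0.01318) = 0.9206×0.3008 = 0.2769 mol/L.
C_A = C_{A0}e^(−k₁t) = 0.7913 mol/L, so C_U = C_{A0}−C_A−C_D = 1.452 mol/L; C_D/C_U = 0.191.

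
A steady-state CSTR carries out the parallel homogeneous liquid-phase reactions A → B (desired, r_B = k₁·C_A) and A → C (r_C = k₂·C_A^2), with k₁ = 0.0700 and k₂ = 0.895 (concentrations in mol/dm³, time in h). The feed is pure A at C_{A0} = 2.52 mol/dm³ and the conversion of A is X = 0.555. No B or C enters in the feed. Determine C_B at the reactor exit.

Exit C_A = C_{A0}(1−X) = 2.52×0.445 = 1.121 mol/dm³.
Rates in a CSTR are evaluated at the outlet concentration: r_B = 0.0700×1.121 = 0.07850, r_C = 0.895×1.121^2 = 1.125.
Fraction of consumed A going to B: r_B/(r_B+r_C) = 0.06520.
C_B = 0.06520·C_{A0}·X = 0.06520×2.52×0.555 = 0.0912 mol/dm³.

0.0912 mol/dm³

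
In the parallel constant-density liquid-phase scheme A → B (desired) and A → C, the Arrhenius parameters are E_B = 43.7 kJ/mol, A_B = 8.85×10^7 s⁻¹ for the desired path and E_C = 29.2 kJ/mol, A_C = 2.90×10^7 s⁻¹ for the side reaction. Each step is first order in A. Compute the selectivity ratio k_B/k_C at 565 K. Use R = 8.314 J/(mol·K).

0.139

k_B/k_C = (A_B/A_C)·exp[−(E_B−E_C)/(RT)] = (A_B/A_C)·exp[(E_C−E_B)/(RT)].
(E_C−E_B)/(RT) = (29.2−43.7)×10³/(8.314×565) = -14500/4697 = -3.087.
k_B/k_C = (8.85×10^7/2.90×10^7)·exp(-3.087) = 3.052 × 0.04565 = 0.139.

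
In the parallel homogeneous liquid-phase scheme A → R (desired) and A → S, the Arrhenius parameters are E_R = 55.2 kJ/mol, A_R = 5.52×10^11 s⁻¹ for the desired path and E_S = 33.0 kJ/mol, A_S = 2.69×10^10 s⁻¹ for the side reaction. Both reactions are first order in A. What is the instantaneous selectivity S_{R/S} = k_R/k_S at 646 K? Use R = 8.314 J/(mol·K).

k_R/k_S = (A_R/A_S)·exp[−(E_R−E_S)/(RT)] = (A_R/A_S)·exp[(E_S−E_R)/(RT)].
(E_S−E_R)/(RT) = (33.0−55.2)×10³/(8.314×646) = -22200/5371 = -4.133.
k_R/k_S = (5.52×10^11/2.69×10^10)·exp(-4.133) = 20.52 × 0.01603 = 0.329.

0.329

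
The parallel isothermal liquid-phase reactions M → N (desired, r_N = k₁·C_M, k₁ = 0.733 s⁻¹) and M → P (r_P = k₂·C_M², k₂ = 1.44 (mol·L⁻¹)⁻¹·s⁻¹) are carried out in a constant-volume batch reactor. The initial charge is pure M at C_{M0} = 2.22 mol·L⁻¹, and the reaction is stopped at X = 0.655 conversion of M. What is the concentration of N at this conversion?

C_M = C_{M0}(1−X) = 0.7659 mol·L⁻¹.
Along a PFR/batch, dC_N/dC_M = −r_N/(r_N+r_P) = −k₁/(k₁+k₂·C_M).
Integrating from C_{M0} to C_M: C_N = (0.733/1.44)·ln[(0.733+1.44·2.22)/(0.733+1.44·0.766)] = 0.5090·ln(3.930/1.836) = 0.3874 mol·L⁻¹.

0.387 mol·L⁻¹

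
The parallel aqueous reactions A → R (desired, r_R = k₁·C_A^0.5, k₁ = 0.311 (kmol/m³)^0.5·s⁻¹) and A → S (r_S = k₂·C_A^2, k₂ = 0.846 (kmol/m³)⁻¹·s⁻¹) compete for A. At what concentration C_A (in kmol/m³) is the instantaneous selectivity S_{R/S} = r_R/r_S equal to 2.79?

0.259 kmol/m³

S_{R/S} = (k₁/k₂)·C_A^-1.5 ⇒ C_A = (S·k₂/k₁)^(1/(-1.5)).
= (2.79×0.846/0.311)^(-0.6667) = (7.590)^(-0.6667) = 0.259 kmol/m³.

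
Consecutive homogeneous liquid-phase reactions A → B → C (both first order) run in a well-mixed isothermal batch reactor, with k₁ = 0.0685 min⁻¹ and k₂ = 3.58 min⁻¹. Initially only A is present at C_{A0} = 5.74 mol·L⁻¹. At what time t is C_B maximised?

1.13 min

Setting dC_B/dt = 0 gives t_opt = ln(k₂/k₁)/(k₂−k₁).
= ln(3.58/0.0685)/(3.58−0.0685) = ln(52.26)/3.511 = 3.956/3.511 = 1.13 min.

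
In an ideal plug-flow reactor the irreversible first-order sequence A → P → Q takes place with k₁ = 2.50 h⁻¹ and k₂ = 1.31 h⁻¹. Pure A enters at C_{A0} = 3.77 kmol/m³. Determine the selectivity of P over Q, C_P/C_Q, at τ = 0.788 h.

1.12

For first-order series with pure A initially, C_P(τ) = k₁C_{A0}/(k₂−k₁)·(e^(−k₁τ) − e^(−k₂τ)).
e^(−k₁τ) = e^(−2.50×0.788) = e^(−1.970) = 0.1395; e^(−k₂τ) = e^(−1.032) = 0.3562.
C_P = 2.50×3.77/(1.31−2.50) × (0.1395−0.3562) = (-7.920)×(-0.2167) = 1.717 kmol/m³.
C_A = C_{A0}e^(−k₁τ) = 0.5258 kmol/m³, so C_Q = C_{A0}−C_A−C_P = 1.528 kmol/m³; C_P/C_Q = 1.12.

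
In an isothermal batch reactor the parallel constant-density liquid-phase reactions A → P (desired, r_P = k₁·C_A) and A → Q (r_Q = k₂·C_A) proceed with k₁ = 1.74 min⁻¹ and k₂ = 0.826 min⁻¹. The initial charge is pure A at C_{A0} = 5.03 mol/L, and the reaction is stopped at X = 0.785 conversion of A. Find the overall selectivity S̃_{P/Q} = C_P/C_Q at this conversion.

C_A = C_{A0}(1−X) = 1.081 mol/L.
Both paths are first order in A, so the instantaneous fraction to P is constant: dC_P/d(−C_A) = k₁/(k₁+k₂) = 0.6781.
C_P = 0.6781·(C_{A0}−C_A) = 0.6781×3.949 = 2.68 mol/L.
C_Q = (C_{A0}−C_A)−C_P = 1.271 mol/L; S̃_{P/Q} = 2.678/1.271 = 2.11.

2.11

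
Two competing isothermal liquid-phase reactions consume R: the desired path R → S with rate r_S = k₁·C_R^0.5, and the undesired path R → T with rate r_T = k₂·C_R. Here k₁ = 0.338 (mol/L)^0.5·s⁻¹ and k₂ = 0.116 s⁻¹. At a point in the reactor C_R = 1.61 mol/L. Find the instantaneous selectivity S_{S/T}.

S_{S/T} = r_S/r_T = (k₁·C_R^0.5)/(k₂·C_R) = (k₁/k₂)·C_R^-0.5.
= (0.338×1.610^0.5) / (0.116×1.610) = 0.4289/0.1868 = 2.30.

2.30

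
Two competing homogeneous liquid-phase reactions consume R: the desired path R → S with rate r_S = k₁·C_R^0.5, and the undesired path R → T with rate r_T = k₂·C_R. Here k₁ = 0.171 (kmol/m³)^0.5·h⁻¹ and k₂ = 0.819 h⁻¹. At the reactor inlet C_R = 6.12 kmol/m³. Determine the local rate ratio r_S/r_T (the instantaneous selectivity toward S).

0.0844

S_{S/T} = r_S/r_T = (k₁·C_R^0.5)/(k₂·C_R) = (k₁/k₂)·C_R^-0.5.
= (0.171×6.120^0.5) / (0.819×6.120) = 0.4230/5.012 = 0.0844.
The undesired path is higher order in R, so low C_R (CSTR or dilute feed) favours S.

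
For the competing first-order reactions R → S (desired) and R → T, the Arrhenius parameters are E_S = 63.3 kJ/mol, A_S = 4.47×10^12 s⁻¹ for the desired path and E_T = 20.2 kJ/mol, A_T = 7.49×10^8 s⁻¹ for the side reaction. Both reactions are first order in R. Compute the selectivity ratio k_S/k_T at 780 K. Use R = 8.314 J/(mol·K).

k_S/k_T = (A_S/A_T)·exp[−(E_S−E_T)/(RT)] = (A_S/A_T)·exp[(E_T−E_S)/(RT)].
(E_T−E_S)/(RT) = (20.2−63.3)×10³/(8.314×780) = -43100/6485 = -6.646.
k_S/k_T = (4.47×10^12/7.49×10^8)·exp(-6.646) = 5968 × 0.001299 = 7.75.
Since E_S > E_T, raising the temperature improves selectivity toward S.

7.75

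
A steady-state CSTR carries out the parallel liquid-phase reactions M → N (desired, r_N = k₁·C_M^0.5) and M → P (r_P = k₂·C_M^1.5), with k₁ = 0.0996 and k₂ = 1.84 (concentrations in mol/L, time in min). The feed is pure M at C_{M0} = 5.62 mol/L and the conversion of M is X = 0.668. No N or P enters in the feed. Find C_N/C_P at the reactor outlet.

0.0290

Exit C_M = C_{M0}(1−X) = 5.62×0.332 = 1.866 mol/L.
In a CSTR the entire volume is at exit conditions, so r_N = 0.0996×1.866^0.5 = 0.1360 and r_P = 1.84×1.866^1.5 = 4.690.
Overall selectivity = C_N/C_P = r_Nτ/(r_Pτ) = r_N/r_P = 0.0290.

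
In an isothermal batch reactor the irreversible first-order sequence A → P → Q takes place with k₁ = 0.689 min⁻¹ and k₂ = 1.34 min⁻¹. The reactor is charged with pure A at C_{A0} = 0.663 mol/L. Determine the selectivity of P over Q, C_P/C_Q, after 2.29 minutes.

0.271

For first-order series with pure A initially, C_P(t) = k₁C_{A0}/(k₂−k₁)·(e^(−k₁t) − e^(−k₂t)).
e^(−k₁t) = e^(−0.689×2.29) = e^(−1.578) = 0.2064; e^(−k₂t) = e^(−3.069) = 0.04649.
C_P = 0.689×0.663/(1.34−0.689) × (0.2064−0.04649) = 0.7017×0.1599 = 0.1122 mol/L.
C_A = C_{A0}e^(−k₁t) = 0.1369 mol/L, so C_Q = C_{A0}−C_A−C_P = 0.4139 mol/L; C_P/C_Q = 0.271.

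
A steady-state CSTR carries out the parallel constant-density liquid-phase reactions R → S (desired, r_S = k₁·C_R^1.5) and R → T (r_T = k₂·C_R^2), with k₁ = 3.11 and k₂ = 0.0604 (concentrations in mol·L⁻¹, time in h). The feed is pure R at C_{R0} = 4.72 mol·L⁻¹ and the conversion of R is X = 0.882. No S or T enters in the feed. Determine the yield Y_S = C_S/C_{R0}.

Exit C_R = C_{R0}(1−X) = 4.72×0.118 = 0.5570 mol·L⁻¹.
In a CSTR the entire volume is at exit conditions, so r_S = 3.11×0.5570^1.5 = 1.293 and r_T = 0.0604×0.5570^2 = 0.01874.
Fraction of consumed R going to S: r_S/(r_S+r_T) = 0.9857.
C_S = 0.9857·C_{R0}·X = 0.9857×4.72×0.882 = 4.10 mol·L⁻¹; Y_S = C_S/C_{R0} = 0.869.

0.869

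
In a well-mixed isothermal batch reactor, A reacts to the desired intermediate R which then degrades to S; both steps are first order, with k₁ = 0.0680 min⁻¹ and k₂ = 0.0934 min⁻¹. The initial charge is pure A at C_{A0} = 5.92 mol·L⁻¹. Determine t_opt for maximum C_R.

Setting dC_R/dt = 0 gives t_opt = ln(k₂/k₁)/(k₂−k₁).
= ln(0.0934/0.0680)/(0.0934−0.0680) = ln(1.374)/0.02540 = 0.3174/0.02540 = 12.5 min.

12.5 min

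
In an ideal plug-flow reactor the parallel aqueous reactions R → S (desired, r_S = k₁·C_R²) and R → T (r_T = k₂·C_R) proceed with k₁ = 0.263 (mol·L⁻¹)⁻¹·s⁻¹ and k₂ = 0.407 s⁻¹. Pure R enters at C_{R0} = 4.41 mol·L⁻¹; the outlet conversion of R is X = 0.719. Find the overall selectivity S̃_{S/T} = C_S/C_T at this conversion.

C_R = C_{R0}(1−X) = 1.239 mol·L⁻¹.
Along a PFR/batch, dC_T/dC_R = −r_T/(r_S+r_T) = −k₂/(k₂+k₁·C_R).
Integrating from C_{R0} to C_R: C_T = (0.407/0.263)·ln[(0.407+0.263·4.41)/(0.407+0.263·1.24)] = 1.548·ln(1.567/0.7329) = 1.176 mol·L⁻¹.
Then C_S = (C_{R0}−C_R) − C_T = 3.171 − 1.176 = 1.995 mol·L⁻¹.
S̃_{S/T} = C_S/C_T = 1.995/1.176 = 1.70.

1.70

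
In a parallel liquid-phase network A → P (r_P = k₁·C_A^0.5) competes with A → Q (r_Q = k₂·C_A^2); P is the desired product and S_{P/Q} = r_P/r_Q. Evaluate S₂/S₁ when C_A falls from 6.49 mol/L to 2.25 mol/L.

S_{P/Q} = (k₁/k₂)·C_A^-1.5, so S₂/S₁ = (C_{A,2}/C_{A,1})^-1.5.
= (2.25/6.49)^(-1.5) = (0.3467)^(-1.5) = 4.90.
Selectivity toward P rises as C_A falls — low-concentration operation is favoured.

4.90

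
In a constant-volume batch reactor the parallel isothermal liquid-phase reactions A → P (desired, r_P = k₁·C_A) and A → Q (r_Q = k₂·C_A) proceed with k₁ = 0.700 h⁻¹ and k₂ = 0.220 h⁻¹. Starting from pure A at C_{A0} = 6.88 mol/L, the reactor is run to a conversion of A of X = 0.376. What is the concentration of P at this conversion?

C_A = C_{A0}(1−X) = 4.293 mol/L.
Both paths are first order in A, so the instantaneous fraction to P is constant: dC_P/d(−C_A) = k₁/(k₁+k₂) = 0.7609.
C_P = 0.7609·(C_{A0}−C_A) = 0.7609×2.587 = 1.97 mol/L.

1.97 mol/L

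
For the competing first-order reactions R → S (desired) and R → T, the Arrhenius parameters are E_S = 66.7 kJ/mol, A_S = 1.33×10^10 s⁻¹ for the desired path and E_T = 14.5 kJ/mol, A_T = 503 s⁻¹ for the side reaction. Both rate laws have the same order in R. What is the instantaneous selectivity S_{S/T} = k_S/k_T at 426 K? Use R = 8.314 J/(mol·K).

10.5

With equal orders, S_{S/T} = k_S/k_T = (A_S/A_T)·exp[(E_T−E_S)/(RT)].
(E_T−E_S)/(RT) = (14.5−66.7)×10³/(8.314×426) = -52200/3542 = -14.74.
k_S/k_T = (1.33×10^10/503)·exp(-14.74) = 2.644×10^7 × 3.974×10^-7 = 10.5.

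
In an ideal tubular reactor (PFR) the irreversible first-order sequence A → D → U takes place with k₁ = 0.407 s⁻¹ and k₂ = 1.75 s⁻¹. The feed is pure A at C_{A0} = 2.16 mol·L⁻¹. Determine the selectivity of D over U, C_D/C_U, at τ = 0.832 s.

1.02

The intermediate concentration in a first-order A→B→C sequence is C_D = k₁C_{A0}(e^(−k₁τ) − e^(−k₂τ))/(k₂−k₁).
e^(−k₁τ) = e^(−0.407×0.832) = e^(−0.3386) = 0.7128; e^(−k₂τ) = e^(−1.456) = 0.2332.
C_D = 0.407×2.16/(1.75−0.407) × (0.7128−0.2332) = 0.6546×0.4796 = 0.3139 mol·L⁻¹.
C_A = C_{A0}e^(−k₁τ) = 1.540 mol·L⁻¹, so C_U = C_{A0}−C_A−C_D = 0.3065 mol·L⁻¹; C_D/C_U = 1.02.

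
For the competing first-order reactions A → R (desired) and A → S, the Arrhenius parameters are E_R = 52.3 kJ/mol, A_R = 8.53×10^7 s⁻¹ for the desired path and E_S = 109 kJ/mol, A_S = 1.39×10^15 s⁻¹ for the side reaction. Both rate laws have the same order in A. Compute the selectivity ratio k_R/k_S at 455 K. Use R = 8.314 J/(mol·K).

0.198

Since both paths have the same order in A, the concentration cancels and S_{R/S} = k_R/k_S = (A_R/A_S)·exp[(E_S−E_R)/(RT)].
(E_S−E_R)/(RT) = (109−52.3)×10³/(8.314×455) = 56700/3783 = 14.99.
k_R/k_S = (8.53×10^7/1.39×10^15)·exp(14.99) = 6.137×10^-8 × 3.232×10^6 = 0.198.
Since E_R < E_S, lowering the temperature improves selectivity toward R.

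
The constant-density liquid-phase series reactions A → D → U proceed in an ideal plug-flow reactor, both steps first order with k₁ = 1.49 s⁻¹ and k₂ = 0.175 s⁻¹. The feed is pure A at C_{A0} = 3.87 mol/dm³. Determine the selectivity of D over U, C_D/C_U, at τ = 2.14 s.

3.24

For first-order series with pure A initially, C_D(τ) = k₁C_{A0}/(k₂−k₁)·(e^(−k₁τ) − e^(−k₂τ)).
e^(−k₁τ) = e^(−1.49×2.14) = e^(−3.189) = 0.04123; e^(−k₂τ) = e^(−0.3745) = 0.6876.
C_D = 1.49×3.87/(0.175−1.49) × (0.04123−0.6876) = (-4.385)×(-0.6464) = 2.834 mol/dm³.
C_A = C_{A0}e^(−k₁τ) = 0.1596 mol/dm³, so C_U = C_{A0}−C_A−C_D = 0.8760 mol/dm³; C_D/C_U = 3.24.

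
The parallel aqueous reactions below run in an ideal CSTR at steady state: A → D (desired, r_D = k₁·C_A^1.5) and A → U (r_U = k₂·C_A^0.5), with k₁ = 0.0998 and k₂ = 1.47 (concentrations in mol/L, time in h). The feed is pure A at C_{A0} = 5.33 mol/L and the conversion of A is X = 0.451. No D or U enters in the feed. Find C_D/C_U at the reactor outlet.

0.199

Exit C_A = C_{A0}(1−X) = 5.33×0.549 = 2.926 mol/L.
In a CSTR the entire volume is at exit conditions, so r_D = 0.0998×2.926^1.5 = 0.4996 and r_U = 1.47×2.926^0.5 = 2.515.
Overall selectivity = C_D/C_U = r_Dτ/(r_Uτ) = r_D/r_U = 0.199.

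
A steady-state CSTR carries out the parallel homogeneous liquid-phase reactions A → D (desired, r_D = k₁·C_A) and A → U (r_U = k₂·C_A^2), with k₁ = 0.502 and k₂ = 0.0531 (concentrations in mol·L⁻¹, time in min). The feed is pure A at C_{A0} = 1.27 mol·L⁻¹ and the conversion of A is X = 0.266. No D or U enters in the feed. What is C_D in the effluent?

0.307 mol·L⁻¹

Exit C_A = C_{A0}(1−X) = 1.27×0.734 = 0.9322 mol·L⁻¹.
In a CSTR the entire volume is at exit conditions, so r_D = 0.502×0.9322 = 0.4680 and r_U = 0.0531×0.9322^2 = 0.04614.
Fraction of consumed A going to D: r_D/(r_D+r_U) = 0.9102.
C_D = 0.9102·C_{A0}·X = 0.9102×1.27×0.266 = 0.307 mol·L⁻¹.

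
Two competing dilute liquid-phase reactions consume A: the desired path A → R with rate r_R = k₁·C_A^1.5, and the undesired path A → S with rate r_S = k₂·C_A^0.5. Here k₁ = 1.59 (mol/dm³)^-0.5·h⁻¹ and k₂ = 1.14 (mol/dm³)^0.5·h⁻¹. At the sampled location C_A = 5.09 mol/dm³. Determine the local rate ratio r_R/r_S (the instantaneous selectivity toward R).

S_{R/S} = r_R/r_S = (k₁·C_A^1.5)/(k₂·C_A^0.5) = (k₁/k₂)·C_A.
= (1.59×5.090^1.5) / (1.14×5.090^0.5) = 18.26/2.572 = 7.10.
Since the desired path is higher order in A, keeping C_A high (PFR or concentrated feed) favours R.

7.10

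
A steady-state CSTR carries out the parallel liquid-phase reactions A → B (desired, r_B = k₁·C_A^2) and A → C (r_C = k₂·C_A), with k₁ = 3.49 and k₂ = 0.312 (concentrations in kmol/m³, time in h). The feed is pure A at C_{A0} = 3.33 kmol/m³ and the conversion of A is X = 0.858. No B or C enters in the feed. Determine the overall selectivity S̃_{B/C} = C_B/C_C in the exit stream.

5.29

Exit C_A = C_{A0}(1−X) = 3.33×0.142 = 0.4729 kmol/m³.
A CSTR operates uniformly at the exit composition, giving r_B = 0.7804 and r_C = 0.1475 (each k·C_A^n at C_A = 0.4729).
Overall selectivity = C_B/C_C = r_Bτ/(r_Cτ) = r_B/r_C = 5.29.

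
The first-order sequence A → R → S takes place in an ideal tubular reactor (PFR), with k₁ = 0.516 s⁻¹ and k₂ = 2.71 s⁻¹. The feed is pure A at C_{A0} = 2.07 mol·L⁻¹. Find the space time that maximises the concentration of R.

0.756 s

For first-order series the maximum of C_R occurs at τ_opt = ln(k₂/k₁)/(k₂−k₁).
= ln(2.71/0.516)/(2.71−0.516) = ln(5.252)/2.194 = 1.659/2.194 = 0.756 s.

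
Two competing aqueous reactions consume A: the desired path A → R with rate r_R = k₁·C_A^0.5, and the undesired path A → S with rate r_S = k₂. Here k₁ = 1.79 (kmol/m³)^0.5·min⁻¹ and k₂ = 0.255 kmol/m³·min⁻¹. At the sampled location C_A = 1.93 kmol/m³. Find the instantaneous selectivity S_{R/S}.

S_{R/S} = r_R/r_S = (k₁·C_A^0.5)/(k₂) = (k₁/k₂)·C_A^0.5.
= (1.79×1.930^0.5) / (0.255) = 2.487/0.2550 = 9.75.

9.75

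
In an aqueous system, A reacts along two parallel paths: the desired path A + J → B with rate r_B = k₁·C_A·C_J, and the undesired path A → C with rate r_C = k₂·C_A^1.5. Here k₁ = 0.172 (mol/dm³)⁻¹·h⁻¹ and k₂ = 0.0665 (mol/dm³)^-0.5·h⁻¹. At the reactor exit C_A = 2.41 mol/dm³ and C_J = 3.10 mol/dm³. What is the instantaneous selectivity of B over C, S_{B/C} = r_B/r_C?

S_{B/C} = r_B/r_C = (k₁·C_A·C_J)/(k₂·C_A^1.5) = (k₁/k₂)·C_A^-0.5·C_J.
= (0.172×2.410×3.100) / (0.0665×2.410^1.5) = 1.285/0.2488 = 5.16.

5.16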